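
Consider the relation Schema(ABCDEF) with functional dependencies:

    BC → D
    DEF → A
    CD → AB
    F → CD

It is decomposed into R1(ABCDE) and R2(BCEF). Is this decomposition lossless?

Common attributes: R1 ∩ R2 = {BCE}.
Closure of {BCE}: BC → D applies, adding D; CD → AB applies, adding A. So (BCE)⁺ = {ABCDE}.
This closure contains every attribute of R1, so R1 ∩ R2 → R1. The join is lossless.

Yes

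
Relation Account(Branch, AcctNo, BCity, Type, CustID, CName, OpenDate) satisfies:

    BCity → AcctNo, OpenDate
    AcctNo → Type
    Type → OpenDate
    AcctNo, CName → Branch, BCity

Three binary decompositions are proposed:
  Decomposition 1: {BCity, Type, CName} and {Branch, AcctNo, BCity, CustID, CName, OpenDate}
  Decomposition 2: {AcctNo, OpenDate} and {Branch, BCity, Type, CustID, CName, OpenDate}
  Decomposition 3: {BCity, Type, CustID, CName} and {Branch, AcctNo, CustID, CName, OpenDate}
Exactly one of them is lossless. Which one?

Decomposition 1: common = {BCity, CName}, closure = {Branch, AcctNo, BCity, Type, CName, OpenDate} → lossless.
Decomposition 2: common = {OpenDate}, closure = {OpenDate} → lossy.
Decomposition 3: common = {CustID, CName}, closure = {CustID, CName} → lossy.

Decomposition 1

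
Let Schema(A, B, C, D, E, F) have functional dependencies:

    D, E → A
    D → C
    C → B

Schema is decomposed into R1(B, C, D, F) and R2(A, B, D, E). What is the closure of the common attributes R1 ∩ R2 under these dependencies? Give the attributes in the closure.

R1 ∩ R2 = {B, D}.
D → C applies, adding C
Closure: {B, C, D}.

B, C, D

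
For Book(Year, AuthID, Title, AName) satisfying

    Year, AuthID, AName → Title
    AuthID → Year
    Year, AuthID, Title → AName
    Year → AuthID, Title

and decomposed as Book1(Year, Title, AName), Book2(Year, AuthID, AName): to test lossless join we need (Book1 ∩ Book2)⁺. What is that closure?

Year, AuthID, Title, AName

Book1 ∩ Book2 = {Year, AName}.
Year → AuthID, Title applies, adding AuthID, Title
Closure: {Year, AuthID, Title, AName}.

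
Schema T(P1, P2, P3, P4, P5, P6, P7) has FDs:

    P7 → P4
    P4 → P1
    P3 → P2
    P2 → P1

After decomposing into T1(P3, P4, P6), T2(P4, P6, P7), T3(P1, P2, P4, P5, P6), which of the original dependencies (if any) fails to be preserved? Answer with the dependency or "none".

Check P3 → P2: no single fragment contains all of {P2, P3}, and the restricted closure of {P3} across the fragments never reaches {P2}.
P7 → P4 is preserved.
P4 → P1 is preserved.
P2 → P1 is preserved.

P3 → P2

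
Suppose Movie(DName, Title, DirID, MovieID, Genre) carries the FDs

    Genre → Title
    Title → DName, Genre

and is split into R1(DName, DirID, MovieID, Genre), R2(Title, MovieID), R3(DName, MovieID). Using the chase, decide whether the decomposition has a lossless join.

Chase test. Columns are DName, Title, DirID, MovieID, Genre; row i has aⱼ where attribute j ∈ Ri, else bᵢⱼ.
Initial tableau (one row per fragment):
  row 1: a1 b12 a3 a4 a5
  row 2: b21 a2 b23 a4 b25
  row 3: a1 b32 b33 a4 b35
No row becomes fully distinguished — the join is lossy.

No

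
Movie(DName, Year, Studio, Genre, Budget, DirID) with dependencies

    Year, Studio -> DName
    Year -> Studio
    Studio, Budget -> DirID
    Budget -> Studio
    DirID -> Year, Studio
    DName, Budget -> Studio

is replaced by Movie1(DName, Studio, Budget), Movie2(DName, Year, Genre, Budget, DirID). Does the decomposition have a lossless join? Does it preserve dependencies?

lossless but not dependency-preserving

Lossless test: (DName, Budget)⁺ = {DName, Year, Studio, Budget, DirID}, which contains all of one fragment — lossless.
Dependency preservation: the restricted closure of {Year} across the fragments never reaches {Studio}, so Year → Studio cannot be enforced without a join — not preserved.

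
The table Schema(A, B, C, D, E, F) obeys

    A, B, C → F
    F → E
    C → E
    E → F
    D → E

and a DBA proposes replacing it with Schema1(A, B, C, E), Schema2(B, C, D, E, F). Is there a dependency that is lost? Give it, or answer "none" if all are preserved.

A, B, C → F: restricted closure across fragments reaches F.
F → E lies within Schema2.
C → E lies within Schema1.
E → F lies within Schema2.
D → E lies within Schema2.
Every dependency is enforceable on the fragments, so the decomposition is dependency-preserving.

none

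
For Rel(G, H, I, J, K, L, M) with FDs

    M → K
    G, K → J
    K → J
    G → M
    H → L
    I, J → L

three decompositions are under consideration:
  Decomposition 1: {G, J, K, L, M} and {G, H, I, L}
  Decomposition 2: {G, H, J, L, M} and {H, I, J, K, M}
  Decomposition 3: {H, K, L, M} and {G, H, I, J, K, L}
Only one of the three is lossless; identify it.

Decomposition 1

Decomposition 1: common = {G, L}, closure = {G, J, K, L, M} → lossless.
Decomposition 2: common = {H, J, M}, closure = {H, J, K, L, M} → lossy.
Decomposition 3: common = {H, K, L}, closure = {H, J, K, L} → lossy.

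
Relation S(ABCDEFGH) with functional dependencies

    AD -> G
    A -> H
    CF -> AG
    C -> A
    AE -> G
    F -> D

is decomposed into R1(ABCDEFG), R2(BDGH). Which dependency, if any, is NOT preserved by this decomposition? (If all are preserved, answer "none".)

Check A → H: no single fragment contains all of {AH}, and the restricted closure of {A} across the fragments never reaches {H}.
AD → G is preserved.
CF → AG is preserved.
C → A is preserved.
AE → G is preserved.
F → D is preserved.

A -> H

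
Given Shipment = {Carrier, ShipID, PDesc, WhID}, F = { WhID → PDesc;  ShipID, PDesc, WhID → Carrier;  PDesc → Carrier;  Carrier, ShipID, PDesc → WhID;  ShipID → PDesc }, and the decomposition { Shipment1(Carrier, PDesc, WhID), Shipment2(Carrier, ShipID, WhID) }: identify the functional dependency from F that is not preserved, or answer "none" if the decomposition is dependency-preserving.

none

WhID → PDesc lies within Shipment1.
ShipID, PDesc, WhID → Carrier: restricted closure across fragments reaches Carrier.
PDesc → Carrier lies within Shipment1.
Carrier, ShipID, PDesc → WhID: restricted closure across fragments reaches WhID.
ShipID → PDesc: restricted closure across fragments reaches PDesc.
Every dependency is enforceable on the fragments, so the decomposition is dependency-preserving.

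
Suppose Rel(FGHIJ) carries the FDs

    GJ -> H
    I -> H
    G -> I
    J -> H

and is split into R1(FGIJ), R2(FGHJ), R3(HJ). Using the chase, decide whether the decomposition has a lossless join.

Yes

Chase test. Columns are FGHIJ; row i has aⱼ where attribute j ∈ Ri, else bᵢⱼ.
Initial tableau (one row per fragment):
  row 1: a1 a2 b13 a4 a5
  row 2: a1 a2 a3 b24 a5
  row 3: b31 b32 a3 b34 a5
Rows 1 and 2 agree on GJ; apply GJ→H and equate their H entries.
Rows 1 and 2 agree on G; apply G→I and equate their I entries.
Row 1 is now all distinguished symbols — the join is lossless.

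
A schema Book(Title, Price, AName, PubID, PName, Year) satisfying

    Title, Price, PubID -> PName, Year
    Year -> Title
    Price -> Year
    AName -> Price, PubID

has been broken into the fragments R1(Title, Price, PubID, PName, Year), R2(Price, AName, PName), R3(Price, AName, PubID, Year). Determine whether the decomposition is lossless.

Yes

Chase test. Columns are Title, Price, AName, PubID, PName, Year; row i has aⱼ where attribute j ∈ Ri, else bᵢⱼ.
Initial tableau (one row per fragment):
  row 1: a1 a2 b13 a4 a5 a6
  row 2: b21 a2 a3 b24 a5 b26
  row 3: b31 a2 a3 a4 b35 a6
Rows 1 and 3 agree on Year; apply Year→Title and equate their Title entries.
Rows 1 and 2 agree on Price; apply Price→Year and equate their Year entries.
Rows 2 and 3 agree on AName; apply AName→Price, PubID and equate their Price, PubID entries.
Rows 1 and 3 agree on Title, Price, PubID; apply Title, Price, PubID→PName, Year and equate their PName, Year entries.
Rows 1 and 2 agree on Year; apply Year→Title and equate their Title entries.
Row 2 is now all distinguished symbols — the join is lossless.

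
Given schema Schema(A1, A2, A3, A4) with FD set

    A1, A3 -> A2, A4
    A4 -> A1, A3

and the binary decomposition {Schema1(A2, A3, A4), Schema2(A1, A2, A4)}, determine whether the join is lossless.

Common attributes: Schema1 ∩ Schema2 = {A2, A4}.
Closure of {A2, A4}: A4 → A1, A3 applies, adding A1, A3. So (A2, A4)⁺ = {A1, A2, A3, A4}.
This closure contains every attribute of Schema1, so Schema1 ∩ Schema2 → Schema1. The join is lossless.

Yes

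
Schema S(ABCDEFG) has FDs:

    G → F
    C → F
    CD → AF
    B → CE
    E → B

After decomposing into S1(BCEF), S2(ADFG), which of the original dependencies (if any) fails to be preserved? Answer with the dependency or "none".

Check CD → AF: no single fragment contains all of {ACDF}, and the restricted closure of {CD} across the fragments never reaches {AF}.
G → F is preserved.
C → F is preserved.
B → CE is preserved.
E → B is preserved.

CD → AF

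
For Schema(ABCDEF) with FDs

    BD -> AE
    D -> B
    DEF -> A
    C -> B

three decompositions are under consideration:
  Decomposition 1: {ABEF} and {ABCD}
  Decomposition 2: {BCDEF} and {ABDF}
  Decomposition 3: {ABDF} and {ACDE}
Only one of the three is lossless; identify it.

Decomposition 2

Decomposition 1: common = {AB}, closure = {AB} → lossy.
Decomposition 2: common = {BDF}, closure = {ABDEF} → lossless.
Decomposition 3: common = {AD}, closure = {ABDE} → lossy.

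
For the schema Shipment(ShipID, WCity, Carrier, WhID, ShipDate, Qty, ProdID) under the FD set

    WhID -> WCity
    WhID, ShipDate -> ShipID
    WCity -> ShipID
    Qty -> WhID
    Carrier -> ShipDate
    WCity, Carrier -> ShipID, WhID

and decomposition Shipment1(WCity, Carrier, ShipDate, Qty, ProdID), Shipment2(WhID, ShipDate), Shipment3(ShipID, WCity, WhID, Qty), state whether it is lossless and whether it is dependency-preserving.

Lossless test (chase): Rows 2 and 3 agree on WhID; apply WhID→WCity and equate their WCity entries. Rows 1 and 2 agree on WCity; apply WCity→ShipID and equate their ShipID entries. Rows 1 and 3 agree on WCity; apply WCity→ShipID and equate their ShipID entries. Rows 1 and 3 agree on Qty; apply Qty→WhID and equate their WhID entries. Row 1 is now all distinguished symbols — the join is lossless.
Dependency preservation: the restricted closure of {WCity, Carrier} across the fragments never reaches {ShipID, WhID}, so WCity, Carrier → ShipID, WhID cannot be enforced without a join — not preserved.

lossless but not dependency-preserving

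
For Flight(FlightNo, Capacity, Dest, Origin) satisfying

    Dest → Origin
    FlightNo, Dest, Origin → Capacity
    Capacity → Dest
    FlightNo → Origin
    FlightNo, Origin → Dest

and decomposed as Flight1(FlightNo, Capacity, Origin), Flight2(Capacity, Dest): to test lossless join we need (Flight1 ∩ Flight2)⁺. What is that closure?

Capacity, Dest, Origin

Flight1 ∩ Flight2 = {Capacity}.
Capacity → Dest applies, adding Dest
Dest → Origin applies, adding Origin
Closure: {Capacity, Dest, Origin}.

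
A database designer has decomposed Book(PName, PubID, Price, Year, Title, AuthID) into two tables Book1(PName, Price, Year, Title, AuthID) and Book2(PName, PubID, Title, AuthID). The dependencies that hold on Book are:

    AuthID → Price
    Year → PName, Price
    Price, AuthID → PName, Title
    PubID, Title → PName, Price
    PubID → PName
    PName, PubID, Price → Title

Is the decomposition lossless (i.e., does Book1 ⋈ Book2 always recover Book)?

No

Common attributes: Book1 ∩ Book2 = {PName, Title, AuthID}.
Closure of {PName, Title, AuthID}: AuthID → Price applies, adding Price. So (PName, Title, AuthID)⁺ = {PName, Price, Title, AuthID}.
The closure contains neither all of Book1 = {PName, Price, Year, Title, AuthID} nor all of Book2 = {PName, PubID, Title, AuthID}, so the common attributes are not a superkey of either fragment. The join is lossy.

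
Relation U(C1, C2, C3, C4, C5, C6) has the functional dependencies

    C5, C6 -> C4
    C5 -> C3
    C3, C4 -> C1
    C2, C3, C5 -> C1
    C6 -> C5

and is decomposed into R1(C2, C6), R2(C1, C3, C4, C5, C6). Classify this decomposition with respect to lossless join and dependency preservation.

lossless but not dependency-preserving

Lossless test: (C6)⁺ = {C1, C3, C4, C5, C6}, which contains all of one fragment — lossless.
Dependency preservation: the restricted closure of {C2, C3, C5} across the fragments never reaches {C1}, so C2, C3, C5 → C1 cannot be enforced without a join — not preserved.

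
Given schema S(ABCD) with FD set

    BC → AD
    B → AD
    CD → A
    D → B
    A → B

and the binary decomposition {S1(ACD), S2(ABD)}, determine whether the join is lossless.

Yes

Common attributes: S1 ∩ S2 = {AD}.
Closure of {AD}: D → B applies, adding B. So (AD)⁺ = {ABD}.
This closure contains every attribute of S2, so S1 ∩ S2 → S2. The join is lossless.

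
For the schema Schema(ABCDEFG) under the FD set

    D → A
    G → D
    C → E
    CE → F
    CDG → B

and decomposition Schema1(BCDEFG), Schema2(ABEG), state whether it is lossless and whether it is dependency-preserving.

lossless but not dependency-preserving

Lossless test: (BEG)⁺ = {ABDEG}, which contains all of one fragment — lossless.
Dependency preservation: the restricted closure of {D} across the fragments never reaches {A}, so D → A cannot be enforced without a join — not preserved.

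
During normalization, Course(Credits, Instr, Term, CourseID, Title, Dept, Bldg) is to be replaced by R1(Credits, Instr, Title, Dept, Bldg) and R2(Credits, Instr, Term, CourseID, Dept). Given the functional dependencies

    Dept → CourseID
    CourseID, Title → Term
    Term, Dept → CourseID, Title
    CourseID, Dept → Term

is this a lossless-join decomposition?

Common attributes: R1 ∩ R2 = {Credits, Instr, Dept}.
Closure of {Credits, Instr, Dept}: Dept → CourseID applies, adding CourseID; CourseID, Dept → Term applies, adding Term; Term, Dept → CourseID, Title applies, adding Title. So (Credits, Instr, Dept)⁺ = {Credits, Instr, Term, CourseID, Title, Dept}.
This closure contains every attribute of R2, so R1 ∩ R2 → R2. The join is lossless.

Yes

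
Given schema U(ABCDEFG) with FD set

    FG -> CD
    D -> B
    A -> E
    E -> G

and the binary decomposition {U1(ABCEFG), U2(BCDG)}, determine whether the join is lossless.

Common attributes: U1 ∩ U2 = {BCG}.
No dependency enlarges {BCG}, so (BCG)⁺ = {BCG}.
The closure contains neither all of U1 = {ABCEFG} nor all of U2 = {BCDG}, so the common attributes are not a superkey of either fragment. The join is lossy.

No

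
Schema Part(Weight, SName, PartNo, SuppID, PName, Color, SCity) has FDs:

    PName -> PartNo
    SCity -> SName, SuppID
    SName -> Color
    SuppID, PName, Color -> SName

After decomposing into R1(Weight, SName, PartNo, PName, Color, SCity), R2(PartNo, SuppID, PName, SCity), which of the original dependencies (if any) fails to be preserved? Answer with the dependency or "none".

SuppID, PName, Color -> SName

Check SuppID, PName, Color → SName: no single fragment contains all of {SName, SuppID, PName, Color}, and the restricted closure of {SuppID, PName, Color} across the fragments never reaches {SName}.
PName → PartNo is preserved.
SCity → SName, SuppID is preserved.
SName → Color is preserved.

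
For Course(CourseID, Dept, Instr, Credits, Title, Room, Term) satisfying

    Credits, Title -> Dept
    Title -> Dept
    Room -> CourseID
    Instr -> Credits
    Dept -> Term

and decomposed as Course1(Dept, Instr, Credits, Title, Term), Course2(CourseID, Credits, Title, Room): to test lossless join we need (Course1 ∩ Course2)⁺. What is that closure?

Course1 ∩ Course2 = {Credits, Title}.
Credits, Title → Dept applies, adding Dept
Dept → Term applies, adding Term
Closure: {Dept, Credits, Title, Term}.

Dept, Credits, Title, Term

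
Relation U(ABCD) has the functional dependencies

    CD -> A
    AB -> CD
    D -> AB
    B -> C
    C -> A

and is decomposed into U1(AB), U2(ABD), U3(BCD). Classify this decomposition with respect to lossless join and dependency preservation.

lossless but not dependency-preserving

Lossless test (chase): Rows 1 and 2 agree on AB; apply AB→CD and equate their CD entries. Rows 1 and 3 agree on D; apply D→AB and equate their AB entries. Rows 1 and 3 agree on B; apply B→C and equate their C entries. Row 1 is now all distinguished symbols — the join is lossless.
Dependency preservation: the restricted closure of {C} across the fragments never reaches {A}, so C → A cannot be enforced without a join — not preserved.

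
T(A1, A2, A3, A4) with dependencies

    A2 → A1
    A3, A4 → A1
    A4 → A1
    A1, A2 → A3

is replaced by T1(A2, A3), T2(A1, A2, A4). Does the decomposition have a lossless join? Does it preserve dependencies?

Lossless test: (A2)⁺ = {A1, A2, A3}, which contains all of one fragment — lossless.
Dependency preservation: A3, A4 → A1; A1, A2 → A3 are not contained in any single fragment, but the restricted closure of each left-hand side across the fragments still reaches the right-hand side; the remaining FDs each lie inside some fragment. All dependencies are preserved.

lossless and dependency-preserving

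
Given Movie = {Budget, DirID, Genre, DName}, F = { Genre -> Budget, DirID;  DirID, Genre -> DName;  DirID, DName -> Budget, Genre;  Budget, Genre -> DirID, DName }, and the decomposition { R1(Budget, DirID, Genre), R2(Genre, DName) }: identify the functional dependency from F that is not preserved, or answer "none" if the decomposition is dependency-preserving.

DirID, DName -> Budget, Genre

Check DirID, DName → Budget, Genre: no single fragment contains all of {Budget, DirID, Genre, DName}, and the restricted closure of {DirID, DName} across the fragments never reaches {Budget, Genre}.
Genre → Budget, DirID is preserved.
DirID, Genre → DName is preserved.
Budget, Genre → DirID, DName is preserved.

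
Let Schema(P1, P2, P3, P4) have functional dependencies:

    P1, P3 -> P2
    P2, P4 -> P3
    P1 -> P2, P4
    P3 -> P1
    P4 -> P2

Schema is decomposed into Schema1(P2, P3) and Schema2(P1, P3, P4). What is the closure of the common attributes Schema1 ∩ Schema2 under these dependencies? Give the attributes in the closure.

P1, P2, P3, P4

Schema1 ∩ Schema2 = {P3}.
P3 → P1 applies, adding P1
P1, P3 → P2 applies, adding P2
P1 → P2, P4 applies, adding P4
Closure: {P1, P2, P3, P4}.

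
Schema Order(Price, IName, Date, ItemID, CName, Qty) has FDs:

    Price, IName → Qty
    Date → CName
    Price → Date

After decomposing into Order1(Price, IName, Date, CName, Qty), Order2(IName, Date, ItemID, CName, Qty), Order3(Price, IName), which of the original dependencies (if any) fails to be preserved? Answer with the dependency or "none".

Price, IName → Qty lies within Order1.
Date → CName lies within Order1.
Price → Date lies within Order1.
Every dependency is enforceable on the fragments, so the decomposition is dependency-preserving.

none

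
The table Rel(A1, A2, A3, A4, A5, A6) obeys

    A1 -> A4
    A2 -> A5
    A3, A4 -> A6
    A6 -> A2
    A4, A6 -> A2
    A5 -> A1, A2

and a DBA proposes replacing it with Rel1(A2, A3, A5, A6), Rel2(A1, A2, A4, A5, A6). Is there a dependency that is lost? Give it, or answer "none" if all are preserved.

A3, A4 -> A6

Check A3, A4 → A6: no single fragment contains all of {A3, A4, A6}, and the restricted closure of {A3, A4} across the fragments never reaches {A6}.
A1 → A4 is preserved.
A2 → A5 is preserved.
A6 → A2 is preserved.
A4, A6 → A2 is preserved.
A5 → A1, A2 is preserved.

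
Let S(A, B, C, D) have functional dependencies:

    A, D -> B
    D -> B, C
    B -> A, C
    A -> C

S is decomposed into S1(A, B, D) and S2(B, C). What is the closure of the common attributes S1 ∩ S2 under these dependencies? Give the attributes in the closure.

A, B, C

S1 ∩ S2 = {B}.
B → A, C applies, adding A, C
Closure: {A, B, C}.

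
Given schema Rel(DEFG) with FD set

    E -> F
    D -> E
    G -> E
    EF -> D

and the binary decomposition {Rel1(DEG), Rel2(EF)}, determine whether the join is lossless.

Yes

Common attributes: Rel1 ∩ Rel2 = {E}.
Closure of {E}: E → F applies, adding F; EF → D applies, adding D. So (E)⁺ = {DEF}.
This closure contains every attribute of Rel2, so Rel1 ∩ Rel2 → Rel2. The join is lossless.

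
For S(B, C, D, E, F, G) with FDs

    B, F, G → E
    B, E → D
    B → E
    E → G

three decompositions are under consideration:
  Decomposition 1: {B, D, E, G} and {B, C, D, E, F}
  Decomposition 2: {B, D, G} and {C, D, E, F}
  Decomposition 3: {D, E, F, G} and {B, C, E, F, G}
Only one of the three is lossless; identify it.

Decomposition 1

Decomposition 1: common = {B, D, E}, closure = {B, D, E, G} → lossless.
Decomposition 2: common = {D}, closure = {D} → lossy.
Decomposition 3: common = {E, F, G}, closure = {E, F, G} → lossy.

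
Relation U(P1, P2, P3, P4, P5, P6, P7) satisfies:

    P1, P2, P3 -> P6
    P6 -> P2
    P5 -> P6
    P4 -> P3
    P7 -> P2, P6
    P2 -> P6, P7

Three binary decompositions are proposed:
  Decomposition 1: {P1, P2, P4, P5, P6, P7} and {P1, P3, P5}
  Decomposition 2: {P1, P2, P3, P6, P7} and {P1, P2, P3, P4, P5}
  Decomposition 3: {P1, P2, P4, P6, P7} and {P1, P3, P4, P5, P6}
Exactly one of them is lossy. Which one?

Decomposition 1

Decomposition 1: common = {P1, P5}, closure = {P1, P2, P5, P6, P7} → lossy.
Decomposition 2: common = {P1, P2, P3}, closure = {P1, P2, P3, P6, P7} → lossless.
Decomposition 3: common = {P1, P4, P6}, closure = {P1, P2, P3, P4, P6, P7} → lossless.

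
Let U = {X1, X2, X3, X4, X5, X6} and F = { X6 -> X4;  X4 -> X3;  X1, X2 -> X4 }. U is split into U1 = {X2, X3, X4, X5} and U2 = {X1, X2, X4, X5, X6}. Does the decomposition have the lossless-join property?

Common attributes: U1 ∩ U2 = {X2, X4, X5}.
Closure of {X2, X4, X5}: X4 → X3 applies, adding X3. So (X2, X4, X5)⁺ = {X2, X3, X4, X5}.
This closure contains every attribute of U1, so U1 ∩ U2 → U1. The join is lossless.

Yes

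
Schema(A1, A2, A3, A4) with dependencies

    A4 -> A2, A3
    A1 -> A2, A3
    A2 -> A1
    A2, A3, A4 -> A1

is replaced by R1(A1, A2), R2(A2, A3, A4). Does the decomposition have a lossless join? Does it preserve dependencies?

lossless and dependency-preserving

Lossless test: (A2)⁺ = {A1, A2, A3}, which contains all of one fragment — lossless.
Dependency preservation: A1 → A2, A3; A2, A3, A4 → A1 are not contained in any single fragment, but the restricted closure of each left-hand side across the fragments still reaches the right-hand side; the remaining FDs each lie inside some fragment. All dependencies are preserved.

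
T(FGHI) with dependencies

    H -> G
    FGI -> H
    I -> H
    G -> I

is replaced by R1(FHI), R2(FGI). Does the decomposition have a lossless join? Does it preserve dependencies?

Lossless test: (FI)⁺ = {FGHI}, which contains all of one fragment — lossless.
Dependency preservation: H → G; FGI → H are not contained in any single fragment, but the restricted closure of each left-hand side across the fragments still reaches the right-hand side; the remaining FDs each lie inside some fragment. All dependencies are preserved.

lossless and dependency-preserving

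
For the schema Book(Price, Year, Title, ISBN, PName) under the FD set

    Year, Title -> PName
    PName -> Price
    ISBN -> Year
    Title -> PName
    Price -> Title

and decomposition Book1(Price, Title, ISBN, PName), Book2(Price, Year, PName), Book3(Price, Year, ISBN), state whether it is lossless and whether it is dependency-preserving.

lossless and dependency-preserving

Lossless test (chase): Rows 1 and 3 agree on ISBN; apply ISBN→Year and equate their Year entries. Rows 1 and 2 agree on Price; apply Price→Title and equate their Title entries. Rows 1 and 3 agree on Price; apply Price→Title and equate their Title entries. Rows 1 and 3 agree on Year, Title; apply Year, Title→PName and equate their PName entries. Row 1 is now all distinguished symbols — the join is lossless.
Dependency preservation: Year, Title → PName is not contained in any single fragment, but the restricted closure of its left-hand side across the fragments still reaches the right-hand side; the remaining FDs each lie inside some fragment. All dependencies are preserved.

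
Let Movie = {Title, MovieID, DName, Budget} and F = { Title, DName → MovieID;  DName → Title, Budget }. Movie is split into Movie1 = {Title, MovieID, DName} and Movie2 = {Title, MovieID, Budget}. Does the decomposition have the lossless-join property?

Common attributes: Movie1 ∩ Movie2 = {Title, MovieID}.
No dependency enlarges {Title, MovieID}, so (Title, MovieID)⁺ = {Title, MovieID}.
The closure contains neither all of Movie1 = {Title, MovieID, DName} nor all of Movie2 = {Title, MovieID, Budget}, so the common attributes are not a superkey of either fragment. The join is lossy.

No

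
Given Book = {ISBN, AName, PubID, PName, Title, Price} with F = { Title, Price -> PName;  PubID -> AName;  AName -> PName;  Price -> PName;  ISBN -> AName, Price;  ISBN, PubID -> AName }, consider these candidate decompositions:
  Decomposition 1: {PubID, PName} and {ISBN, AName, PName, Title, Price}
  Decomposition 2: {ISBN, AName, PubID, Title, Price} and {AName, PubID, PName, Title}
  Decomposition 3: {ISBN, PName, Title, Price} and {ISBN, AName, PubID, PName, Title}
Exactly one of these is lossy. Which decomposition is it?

Decomposition 1

Decomposition 1: common = {PName}, closure = {PName} → lossy.
Decomposition 2: common = {AName, PubID, Title}, closure = {AName, PubID, PName, Title} → lossless.
Decomposition 3: common = {ISBN, PName, Title}, closure = {ISBN, AName, PName, Title, Price} → lossless.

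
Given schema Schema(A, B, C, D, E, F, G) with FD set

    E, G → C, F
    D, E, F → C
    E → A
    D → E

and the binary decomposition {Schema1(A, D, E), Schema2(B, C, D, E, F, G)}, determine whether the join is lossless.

Yes

Common attributes: Schema1 ∩ Schema2 = {D, E}.
Closure of {D, E}: E → A applies, adding A. So (D, E)⁺ = {A, D, E}.
This closure contains every attribute of Schema1, so Schema1 ∩ Schema2 → Schema1. The join is lossless.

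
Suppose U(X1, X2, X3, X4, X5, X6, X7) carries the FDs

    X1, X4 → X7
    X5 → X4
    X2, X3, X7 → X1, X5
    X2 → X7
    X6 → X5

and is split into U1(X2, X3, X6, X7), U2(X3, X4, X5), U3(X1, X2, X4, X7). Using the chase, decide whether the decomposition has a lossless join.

Chase test. Columns are X1, X2, X3, X4, X5, X6, X7; row i has aⱼ where attribute j ∈ Ui, else bᵢⱼ.
Initial tableau (one row per fragment):
  row 1: b11 a2 a3 b14 b15 a6 a7
  row 2: b21 b22 a3 a4 a5 b26 b27
  row 3: a1 a2 b33 a4 b35 b36 a7
No row becomes fully distinguished — the join is lossy.

No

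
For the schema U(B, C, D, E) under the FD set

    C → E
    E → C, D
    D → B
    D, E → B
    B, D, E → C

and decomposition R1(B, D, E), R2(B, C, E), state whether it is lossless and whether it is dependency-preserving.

lossless and dependency-preserving

Lossless test: (B, E)⁺ = {B, C, D, E}, which contains all of one fragment — lossless.
Dependency preservation: E → C, D; B, D, E → C are not contained in any single fragment, but the restricted closure of each left-hand side across the fragments still reaches the right-hand side; the remaining FDs each lie inside some fragment. All dependencies are preserved.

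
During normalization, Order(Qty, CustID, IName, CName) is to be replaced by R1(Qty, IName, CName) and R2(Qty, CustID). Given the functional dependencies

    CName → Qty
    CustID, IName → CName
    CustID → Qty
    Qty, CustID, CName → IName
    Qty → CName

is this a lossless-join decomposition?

Common attributes: R1 ∩ R2 = {Qty}.
Closure of {Qty}: Qty → CName applies, adding CName. So (Qty)⁺ = {Qty, CName}.
The closure contains neither all of R1 = {Qty, IName, CName} nor all of R2 = {Qty, CustID}, so the common attributes are not a superkey of either fragment. The join is lossy.

No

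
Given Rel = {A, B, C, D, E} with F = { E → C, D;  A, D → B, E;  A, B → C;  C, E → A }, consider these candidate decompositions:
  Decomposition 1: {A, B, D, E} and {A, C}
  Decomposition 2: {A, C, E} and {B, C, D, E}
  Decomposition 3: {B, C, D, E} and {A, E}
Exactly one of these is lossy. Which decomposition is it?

Decomposition 1: common = {A}, closure = {A} → lossy.
Decomposition 2: common = {C, E}, closure = {A, B, C, D, E} → lossless.
Decomposition 3: common = {E}, closure = {A, B, C, D, E} → lossless.

Decomposition 1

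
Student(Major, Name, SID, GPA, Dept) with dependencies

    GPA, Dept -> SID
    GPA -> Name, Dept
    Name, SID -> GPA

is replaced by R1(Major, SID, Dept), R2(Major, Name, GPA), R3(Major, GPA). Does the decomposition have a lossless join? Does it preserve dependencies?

lossy and not dependency-preserving

Lossless test (chase): Rows 2 and 3 agree on GPA; apply GPA→Name, Dept and equate their Name, Dept entries. Rows 2 and 3 agree on GPA, Dept; apply GPA, Dept→SID and equate their SID entries. No row becomes fully distinguished — the join is lossy.
Dependency preservation: the restricted closure of {GPA, Dept} across the fragments never reaches {SID}, so GPA, Dept → SID cannot be enforced without a join — not preserved.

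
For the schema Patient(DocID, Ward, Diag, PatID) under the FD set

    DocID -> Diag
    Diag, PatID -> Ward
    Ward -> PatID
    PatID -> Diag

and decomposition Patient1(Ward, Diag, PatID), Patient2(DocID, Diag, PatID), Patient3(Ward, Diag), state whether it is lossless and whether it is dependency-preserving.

Lossless test (chase): Rows 1 and 2 agree on Diag, PatID; apply Diag, PatID→Ward and equate their Ward entries. Rows 1 and 3 agree on Ward; apply Ward→PatID and equate their PatID entries. Row 2 is now all distinguished symbols — the join is lossless.
Dependency preservation: every FD's attributes lie within a single fragment, so each can be enforced locally — preserved.

lossless and dependency-preserving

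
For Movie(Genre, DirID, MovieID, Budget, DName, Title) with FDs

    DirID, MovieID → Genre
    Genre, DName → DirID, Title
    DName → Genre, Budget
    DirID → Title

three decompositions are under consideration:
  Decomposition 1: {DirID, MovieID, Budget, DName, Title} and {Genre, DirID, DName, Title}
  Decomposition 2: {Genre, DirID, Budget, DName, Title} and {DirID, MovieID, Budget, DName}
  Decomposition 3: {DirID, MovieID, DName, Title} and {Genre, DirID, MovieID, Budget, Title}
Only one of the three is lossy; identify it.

Decomposition 3

Decomposition 1: common = {DirID, DName, Title}, closure = {Genre, DirID, Budget, DName, Title} → lossless.
Decomposition 2: common = {DirID, Budget, DName}, closure = {Genre, DirID, Budget, DName, Title} → lossless.
Decomposition 3: common = {DirID, MovieID, Title}, closure = {Genre, DirID, MovieID, Title} → lossy.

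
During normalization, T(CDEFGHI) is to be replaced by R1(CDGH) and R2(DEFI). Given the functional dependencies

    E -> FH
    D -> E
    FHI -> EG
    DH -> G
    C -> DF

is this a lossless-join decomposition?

No

Common attributes: R1 ∩ R2 = {D}.
Closure of {D}: D → E applies, adding E; E → FH applies, adding FH; DH → G applies, adding G. So (D)⁺ = {DEFGH}.
The closure contains neither all of R1 = {CDGH} nor all of R2 = {DEFI}, so the common attributes are not a superkey of either fragment. The join is lossy.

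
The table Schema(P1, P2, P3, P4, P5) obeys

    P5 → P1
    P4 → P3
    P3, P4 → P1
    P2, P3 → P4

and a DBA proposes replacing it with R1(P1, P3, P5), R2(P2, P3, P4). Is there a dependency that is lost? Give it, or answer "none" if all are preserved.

Check P3, P4 → P1: no single fragment contains all of {P1, P3, P4}, and the restricted closure of {P3, P4} across the fragments never reaches {P1}.
P5 → P1 is preserved.
P4 → P3 is preserved.
P2, P3 → P4 is preserved.

P3, P4 → P1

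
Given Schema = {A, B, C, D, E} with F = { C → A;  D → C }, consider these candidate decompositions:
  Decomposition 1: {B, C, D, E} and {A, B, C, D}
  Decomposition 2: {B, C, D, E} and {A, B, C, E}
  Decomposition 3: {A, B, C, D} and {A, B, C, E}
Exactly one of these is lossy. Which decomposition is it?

Decomposition 3

Decomposition 1: common = {B, C, D}, closure = {A, B, C, D} → lossless.
Decomposition 2: common = {B, C, E}, closure = {A, B, C, E} → lossless.
Decomposition 3: common = {A, B, C}, closure = {A, B, C} → lossy.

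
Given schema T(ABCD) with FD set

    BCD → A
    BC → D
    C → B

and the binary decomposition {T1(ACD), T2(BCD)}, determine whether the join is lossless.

Yes

Common attributes: T1 ∩ T2 = {CD}.
Closure of {CD}: C → B applies, adding B; BCD → A applies, adding A. So (CD)⁺ = {ABCD}.
This closure contains every attribute of T1, so T1 ∩ T2 → T1. The join is lossless.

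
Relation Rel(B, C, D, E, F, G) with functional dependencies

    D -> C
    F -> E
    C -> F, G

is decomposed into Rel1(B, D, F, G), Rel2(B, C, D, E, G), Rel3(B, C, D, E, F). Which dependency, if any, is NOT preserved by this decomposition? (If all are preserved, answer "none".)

D → C lies within Rel2.
F → E lies within Rel3.
C → F, G: restricted closure across fragments reaches F, G.
Every dependency is enforceable on the fragments, so the decomposition is dependency-preserving.

none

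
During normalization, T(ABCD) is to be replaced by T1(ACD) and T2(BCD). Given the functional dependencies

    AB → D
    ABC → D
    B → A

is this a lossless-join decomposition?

No

Common attributes: T1 ∩ T2 = {CD}.
No dependency enlarges {CD}, so (CD)⁺ = {CD}.
The closure contains neither all of T1 = {ACD} nor all of T2 = {BCD}, so the common attributes are not a superkey of either fragment. The join is lossy.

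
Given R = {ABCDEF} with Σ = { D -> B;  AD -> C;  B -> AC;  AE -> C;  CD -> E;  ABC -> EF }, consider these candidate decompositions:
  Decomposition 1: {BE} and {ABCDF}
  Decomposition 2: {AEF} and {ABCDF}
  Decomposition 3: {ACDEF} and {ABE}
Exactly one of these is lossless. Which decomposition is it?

Decomposition 1

Decomposition 1: common = {B}, closure = {ABCEF} → lossless.
Decomposition 2: common = {AF}, closure = {AF} → lossy.
Decomposition 3: common = {AE}, closure = {ACE} → lossy.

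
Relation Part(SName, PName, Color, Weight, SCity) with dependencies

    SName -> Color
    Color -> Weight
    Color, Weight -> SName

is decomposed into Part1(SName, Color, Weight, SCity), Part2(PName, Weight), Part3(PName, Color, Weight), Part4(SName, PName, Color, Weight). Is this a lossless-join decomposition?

Chase test. Columns are SName, PName, Color, Weight, SCity; row i has aⱼ where attribute j ∈ Parti, else bᵢⱼ.
Initial tableau (one row per fragment):
  row 1: a1 b12 a3 a4 a5
  row 2: b21 a2 b23 a4 b25
  row 3: b31 a2 a3 a4 b35
  row 4: a1 a2 a3 a4 b45
Rows 1 and 3 agree on Color, Weight; apply Color, Weight→SName and equate their SName entries.
No row becomes fully distinguished — the join is lossy.

No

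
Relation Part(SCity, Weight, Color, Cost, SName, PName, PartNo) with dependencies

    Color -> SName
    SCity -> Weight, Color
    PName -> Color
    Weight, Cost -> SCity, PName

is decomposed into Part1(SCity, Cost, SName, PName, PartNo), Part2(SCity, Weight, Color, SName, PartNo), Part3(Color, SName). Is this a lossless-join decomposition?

Chase test. Columns are SCity, Weight, Color, Cost, SName, PName, PartNo; row i has aⱼ where attribute j ∈ Parti, else bᵢⱼ.
Initial tableau (one row per fragment):
  row 1: a1 b12 b13 a4 a5 a6 a7
  row 2: a1 a2 a3 b24 a5 b26 a7
  row 3: b31 b32 a3 b34 a5 b36 b37
Rows 1 and 2 agree on SCity; apply SCity→Weight, Color and equate their Weight, Color entries.
Row 1 is now all distinguished symbols — the join is lossless.

Yes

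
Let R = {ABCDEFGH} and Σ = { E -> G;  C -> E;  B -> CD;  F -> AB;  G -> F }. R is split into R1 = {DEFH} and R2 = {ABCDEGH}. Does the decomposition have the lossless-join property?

Yes

Common attributes: R1 ∩ R2 = {DEH}.
Closure of {DEH}: E → G applies, adding G; G → F applies, adding F; F → AB applies, adding AB; B → CD applies, adding C. So (DEH)⁺ = {ABCDEFGH}.
This closure contains every attribute of R1, so R1 ∩ R2 → R1. The join is lossless.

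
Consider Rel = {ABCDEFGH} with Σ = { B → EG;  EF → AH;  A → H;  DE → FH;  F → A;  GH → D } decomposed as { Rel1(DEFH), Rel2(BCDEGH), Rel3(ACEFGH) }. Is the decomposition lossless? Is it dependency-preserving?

lossless and dependency-preserving

Lossless test (chase): Rows 1 and 3 agree on EF; apply EF→AH and equate their AH entries. Rows 1 and 2 agree on DE; apply DE→FH and equate their FH entries. Rows 1 and 2 agree on F; apply F→A and equate their A entries. Rows 2 and 3 agree on GH; apply GH→D and equate their D entries. Row 2 is now all distinguished symbols — the join is lossless.
Dependency preservation: every FD's attributes lie within a single fragment, so each can be enforced locally — preserved.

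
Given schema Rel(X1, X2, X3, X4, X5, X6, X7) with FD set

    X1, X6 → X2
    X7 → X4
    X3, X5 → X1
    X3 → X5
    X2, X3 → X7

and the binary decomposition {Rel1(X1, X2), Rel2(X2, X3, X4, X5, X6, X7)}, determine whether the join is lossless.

No

Common attributes: Rel1 ∩ Rel2 = {X2}.
No dependency enlarges {X2}, so (X2)⁺ = {X2}.
The closure contains neither all of Rel1 = {X1, X2} nor all of Rel2 = {X2, X3, X4, X5, X6, X7}, so the common attributes are not a superkey of either fragment. The join is lossy.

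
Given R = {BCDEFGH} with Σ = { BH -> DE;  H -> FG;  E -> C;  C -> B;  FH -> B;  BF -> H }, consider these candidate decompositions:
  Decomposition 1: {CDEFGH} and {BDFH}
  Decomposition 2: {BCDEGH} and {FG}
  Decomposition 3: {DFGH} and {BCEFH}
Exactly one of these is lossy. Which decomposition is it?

Decomposition 1: common = {DFH}, closure = {BCDEFGH} → lossless.
Decomposition 2: common = {G}, closure = {G} → lossy.
Decomposition 3: common = {FH}, closure = {BCDEFGH} → lossless.

Decomposition 2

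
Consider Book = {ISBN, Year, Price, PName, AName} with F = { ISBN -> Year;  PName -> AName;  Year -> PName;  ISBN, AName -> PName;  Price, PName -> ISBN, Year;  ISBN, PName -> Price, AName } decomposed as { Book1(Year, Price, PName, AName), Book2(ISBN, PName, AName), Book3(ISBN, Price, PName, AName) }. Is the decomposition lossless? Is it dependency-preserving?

Lossless test (chase): Rows 2 and 3 agree on ISBN; apply ISBN→Year and equate their Year entries. Rows 1 and 3 agree on Price, PName; apply Price, PName→ISBN, Year and equate their ISBN, Year entries. Rows 1 and 2 agree on ISBN, PName; apply ISBN, PName→Price, AName and equate their Price, AName entries. Row 1 is now all distinguished symbols — the join is lossless.
Dependency preservation: ISBN → Year; Price, PName → ISBN, Year are not contained in any single fragment, but the restricted closure of each left-hand side across the fragments still reaches the right-hand side; the remaining FDs each lie inside some fragment. All dependencies are preserved.

lossless and dependency-preserving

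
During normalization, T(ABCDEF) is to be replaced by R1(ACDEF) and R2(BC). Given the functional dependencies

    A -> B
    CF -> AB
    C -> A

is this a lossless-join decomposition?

Yes

Common attributes: R1 ∩ R2 = {C}.
Closure of {C}: C → A applies, adding A; A → B applies, adding B. So (C)⁺ = {ABC}.
This closure contains every attribute of R2, so R1 ∩ R2 → R2. The join is lossless.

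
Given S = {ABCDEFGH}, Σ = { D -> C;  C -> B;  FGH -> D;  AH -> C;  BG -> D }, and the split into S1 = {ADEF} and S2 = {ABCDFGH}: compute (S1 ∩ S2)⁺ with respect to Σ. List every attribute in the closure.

ABCDF

S1 ∩ S2 = {ADF}.
D → C applies, adding C
C → B applies, adding B
Closure: {ABCDF}.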